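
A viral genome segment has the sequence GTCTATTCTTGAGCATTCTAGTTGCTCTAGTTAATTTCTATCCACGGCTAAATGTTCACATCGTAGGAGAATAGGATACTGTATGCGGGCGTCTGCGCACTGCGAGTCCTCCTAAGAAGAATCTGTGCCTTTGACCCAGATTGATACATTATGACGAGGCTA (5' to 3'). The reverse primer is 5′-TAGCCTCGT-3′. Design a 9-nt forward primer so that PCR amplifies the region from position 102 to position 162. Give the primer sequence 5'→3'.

The reverse primer's reverse complement ACGAGGCTA matches the template at positions 154–162; the product starts at position 102.
The forward primer is identical to the top strand over positions 102–110: GCGAGTCCT.

5'-GCGAGTCCT-3'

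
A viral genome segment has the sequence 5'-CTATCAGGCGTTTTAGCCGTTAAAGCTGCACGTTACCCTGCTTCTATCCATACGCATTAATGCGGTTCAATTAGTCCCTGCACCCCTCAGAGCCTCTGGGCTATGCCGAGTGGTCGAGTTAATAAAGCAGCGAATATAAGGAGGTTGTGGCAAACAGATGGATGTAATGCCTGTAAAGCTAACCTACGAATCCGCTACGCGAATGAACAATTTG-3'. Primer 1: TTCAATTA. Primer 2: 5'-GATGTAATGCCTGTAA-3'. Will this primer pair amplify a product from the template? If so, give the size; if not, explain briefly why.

No product — both primers anneal to the same strand and extend in the same direction.

Primer 1 (TTCAATTA) matches the top strand at positions 66–73 (3' end points downstream).
Primer 2 (GATGTAATGCCTGTAA) also matches the top strand directly, at positions 161–176 — its reverse complement TTACAGGCATTACATC is not present.
Both primers anneal to the bottom strand with 3' ends pointing the same way, so neither can prime synthesis back toward the other.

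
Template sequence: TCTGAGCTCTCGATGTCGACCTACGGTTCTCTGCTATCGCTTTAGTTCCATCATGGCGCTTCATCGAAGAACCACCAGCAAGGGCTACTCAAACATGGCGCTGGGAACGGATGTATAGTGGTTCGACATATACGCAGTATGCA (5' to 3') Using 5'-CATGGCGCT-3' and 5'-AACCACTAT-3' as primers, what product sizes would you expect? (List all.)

The forward primer CATGGCGCT matches the top strand at positions 52–60, 94–102.
The reverse primer's reverse complement is ATAGTGGTT, matching at positions 115–123.
Each forward site pairs with the reverse site to give a product ending at position 123: sizes 72, 30 bp.

72 bp, 30 bp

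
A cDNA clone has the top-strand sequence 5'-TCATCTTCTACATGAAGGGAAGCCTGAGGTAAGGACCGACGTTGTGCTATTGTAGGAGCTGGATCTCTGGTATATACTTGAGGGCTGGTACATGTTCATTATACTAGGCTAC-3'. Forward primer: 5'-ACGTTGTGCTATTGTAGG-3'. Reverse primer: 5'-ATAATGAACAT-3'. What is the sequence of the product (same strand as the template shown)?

The forward primer matches the template at positions 39–56.
The reverse primer's reverse complement is ATGTTCATTAT, which matches the template at positions 92–102.
The product is the template from position 39 through 102 (64 bp).

5'-ACGTTGTGCTATTGTAGGAGCTGGATCTCTGGTATATACTTGAGGGCTGGTACATGTTCATTAT-3'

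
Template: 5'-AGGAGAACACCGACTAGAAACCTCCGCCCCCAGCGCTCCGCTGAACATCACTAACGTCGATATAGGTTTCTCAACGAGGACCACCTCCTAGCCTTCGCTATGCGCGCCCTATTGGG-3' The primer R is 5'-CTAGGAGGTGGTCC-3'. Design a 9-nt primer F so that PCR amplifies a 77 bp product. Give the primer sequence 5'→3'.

The reverse primer's reverse complement GGACCACCTCCTAG matches the template at positions 78–91, so the product ends at position 91.
A 77 bp product then starts at position 91 − 77 + 1 = 15.
The forward primer is identical to the top strand there: TAGAAACCT.

5'-TAGAAACCT-3'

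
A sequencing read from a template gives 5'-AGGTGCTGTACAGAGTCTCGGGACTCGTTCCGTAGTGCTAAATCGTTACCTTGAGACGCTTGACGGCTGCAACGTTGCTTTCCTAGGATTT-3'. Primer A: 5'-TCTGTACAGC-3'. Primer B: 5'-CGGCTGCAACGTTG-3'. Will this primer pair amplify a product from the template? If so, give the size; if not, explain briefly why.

Primer A (TCTGTACAGC) has reverse complement GCTGTACAGA, which matches the top strand at positions 5–14; primer A anneals to the top strand there with its 3' end pointing upstream toward position 5.
Primer B (CGGCTGCAACGTTG) matches the top strand directly at positions 64–77; it anneals to the bottom strand with its 3' end pointing downstream toward position 77.
The 3' ends diverge (primer A extends toward position 1, primer B toward position 91), so the primers never converge on a shared product.

No product — the primers' 3' ends point away from each other.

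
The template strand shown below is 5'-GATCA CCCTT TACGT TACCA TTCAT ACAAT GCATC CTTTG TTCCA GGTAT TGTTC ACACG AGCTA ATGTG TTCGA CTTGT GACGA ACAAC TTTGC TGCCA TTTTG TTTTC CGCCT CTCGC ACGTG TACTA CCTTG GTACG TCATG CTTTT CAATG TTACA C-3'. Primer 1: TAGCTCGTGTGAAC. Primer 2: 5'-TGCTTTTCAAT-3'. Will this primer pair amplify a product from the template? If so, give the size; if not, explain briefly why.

No product — the primers' 3' ends point away from each other.

Primer 1 (TAGCTCGTGTGAAC) has reverse complement GTTCACACGAGCTA, which matches the top strand at positions 52–65; primer 1 anneals to the top strand there with its 3' end pointing upstream toward position 52.
Primer 2 (TGCTTTTCAAT) matches the top strand directly at positions 144–154; it anneals to the bottom strand with its 3' end pointing downstream toward position 154.
The 3' ends diverge (primer 1 extends toward position 1, primer 2 toward position 161), so the primers never converge on a shared product.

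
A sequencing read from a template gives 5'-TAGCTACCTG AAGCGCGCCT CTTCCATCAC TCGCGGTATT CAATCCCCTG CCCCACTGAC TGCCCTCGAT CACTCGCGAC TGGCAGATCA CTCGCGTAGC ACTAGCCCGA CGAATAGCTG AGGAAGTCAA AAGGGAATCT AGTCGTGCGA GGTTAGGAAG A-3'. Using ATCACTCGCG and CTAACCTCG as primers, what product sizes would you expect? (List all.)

131 bp, 88 bp, 70 bp

The forward primer ATCACTCGCG matches the top strand at positions 26–35, 69–78, 87–96.
The reverse primer's reverse complement is CGAGGTTAG, matching at positions 148–156.
Each forward site pairs with the reverse site to give a product ending at position 156: sizes 131, 88, 70 bp.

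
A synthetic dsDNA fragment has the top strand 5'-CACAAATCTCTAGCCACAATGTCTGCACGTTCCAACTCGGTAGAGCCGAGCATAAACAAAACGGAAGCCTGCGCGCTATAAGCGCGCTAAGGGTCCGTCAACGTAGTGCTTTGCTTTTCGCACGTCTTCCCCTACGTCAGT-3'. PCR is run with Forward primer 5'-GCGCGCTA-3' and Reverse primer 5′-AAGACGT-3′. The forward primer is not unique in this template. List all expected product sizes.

The forward primer GCGCGCTA matches the top strand at positions 71–78, 82–89.
The reverse primer's reverse complement is ACGTCTT, matching at positions 122–128.
Each forward site pairs with the reverse site to give a product ending at position 128: sizes 58, 47 bp.

58 bp, 47 bp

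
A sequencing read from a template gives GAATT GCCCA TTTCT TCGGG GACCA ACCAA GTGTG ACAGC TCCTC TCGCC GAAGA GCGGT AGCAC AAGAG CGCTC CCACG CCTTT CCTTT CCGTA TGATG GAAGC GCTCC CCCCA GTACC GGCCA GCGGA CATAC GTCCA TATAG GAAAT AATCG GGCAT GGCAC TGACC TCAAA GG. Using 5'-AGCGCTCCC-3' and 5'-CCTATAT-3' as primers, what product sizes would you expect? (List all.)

78 bp, 44 bp

The forward primer AGCGCTCCC matches the top strand at positions 69–77, 103–111.
The reverse primer's reverse complement is ATATAGG, matching at positions 140–146.
Each forward site pairs with the reverse site to give a product ending at position 146: sizes 78, 44 bp.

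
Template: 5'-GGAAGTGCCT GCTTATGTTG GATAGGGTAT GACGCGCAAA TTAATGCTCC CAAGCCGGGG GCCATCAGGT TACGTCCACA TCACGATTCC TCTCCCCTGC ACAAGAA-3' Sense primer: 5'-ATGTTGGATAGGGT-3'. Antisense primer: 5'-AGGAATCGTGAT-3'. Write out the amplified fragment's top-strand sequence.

Scanning the template, ATGTTGGATAGGGT occurs at positions 15–28; this primer anneals to the bottom strand there with its 3' end pointing downstream.
Reverse complement of the reverse primer: ATCACGATTCCT. This occurs on the top strand at positions 80–91.
The product is the template from position 15 through 91 (77 bp).

5'-ATGTTGGATAGGGTATGACGCGCAAATTAATGCTCCCAAGCCGGGGGCCATCAGGTTACGTCCACATCACGATTCCT-3'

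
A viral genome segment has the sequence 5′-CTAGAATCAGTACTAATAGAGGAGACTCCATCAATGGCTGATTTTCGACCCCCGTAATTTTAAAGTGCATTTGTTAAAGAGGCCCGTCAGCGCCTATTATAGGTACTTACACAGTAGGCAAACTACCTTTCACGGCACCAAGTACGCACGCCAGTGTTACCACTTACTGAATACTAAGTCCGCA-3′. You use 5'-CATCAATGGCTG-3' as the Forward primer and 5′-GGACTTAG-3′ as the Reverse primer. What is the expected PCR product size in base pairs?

Scanning the template, CATCAATGGCTG occurs at positions 29–40; this primer anneals to the bottom strand there with its 3' end pointing downstream.
Taking the reverse complement of GGACTTAG gives CTAAGTCC, found at positions 174–181 on the template; the primer anneals here to the top strand with its 3' end pointing upstream.
Amplicon spans positions 29–181: 153 bp.

153 bp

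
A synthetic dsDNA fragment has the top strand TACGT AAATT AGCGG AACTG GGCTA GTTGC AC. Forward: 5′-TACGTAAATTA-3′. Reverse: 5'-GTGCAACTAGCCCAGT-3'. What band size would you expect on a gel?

The forward primer matches the template at positions 1–11.
The reverse primer's reverse complement is ACTGGGCTAGTTGCAC, which matches the template at positions 17–32.
Amplicon spans positions 1–32: 32 bp.

32 bp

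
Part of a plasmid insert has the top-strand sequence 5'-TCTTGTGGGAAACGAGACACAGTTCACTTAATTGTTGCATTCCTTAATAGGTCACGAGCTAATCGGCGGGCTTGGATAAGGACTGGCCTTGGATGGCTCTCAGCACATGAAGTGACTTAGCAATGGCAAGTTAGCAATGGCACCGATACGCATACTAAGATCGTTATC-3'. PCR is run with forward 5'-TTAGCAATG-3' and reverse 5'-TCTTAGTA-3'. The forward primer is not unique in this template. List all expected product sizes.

The forward primer TTAGCAATG matches the top strand at positions 117–125, 131–139.
The reverse primer's reverse complement is TACTAAGA, matching at positions 153–160.
Each forward site pairs with the reverse site to give a product ending at position 160: sizes 44, 30 bp.

44 bp, 30 bp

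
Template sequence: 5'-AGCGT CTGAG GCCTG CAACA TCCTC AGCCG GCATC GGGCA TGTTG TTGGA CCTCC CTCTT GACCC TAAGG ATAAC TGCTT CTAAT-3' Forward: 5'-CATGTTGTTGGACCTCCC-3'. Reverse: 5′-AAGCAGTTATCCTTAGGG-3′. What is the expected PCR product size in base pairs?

Forward primer CATGTTGTTGGACCTCCC is found on the top strand at positions 39–56.
Taking the reverse complement of AAGCAGTTATCCTTAGGG gives CCCTAAGGATAACTGCTT, found at positions 63–80 on the template; the primer anneals here to the top strand with its 3' end pointing upstream.
Amplicon spans positions 39–80: 42 bp.

42 bp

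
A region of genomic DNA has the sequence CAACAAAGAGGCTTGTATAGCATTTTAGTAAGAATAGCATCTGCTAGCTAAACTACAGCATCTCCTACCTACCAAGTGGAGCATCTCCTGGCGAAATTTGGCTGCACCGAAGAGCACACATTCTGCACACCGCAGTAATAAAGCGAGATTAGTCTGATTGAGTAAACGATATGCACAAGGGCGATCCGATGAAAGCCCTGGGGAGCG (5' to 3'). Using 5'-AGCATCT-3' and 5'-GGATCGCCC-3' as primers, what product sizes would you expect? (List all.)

152 bp, 131 bp, 108 bp

The forward primer AGCATCT matches the top strand at positions 36–42, 57–63, 80–86.
The reverse primer's reverse complement is GGGCGATCC, matching at positions 179–187.
Each forward site pairs with the reverse site to give a product ending at position 187: sizes 152, 131, 108 bp.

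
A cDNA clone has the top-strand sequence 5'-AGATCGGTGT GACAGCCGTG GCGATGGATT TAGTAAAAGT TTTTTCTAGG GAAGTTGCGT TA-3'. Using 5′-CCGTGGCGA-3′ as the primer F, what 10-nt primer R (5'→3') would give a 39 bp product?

5'-CTTCCCTAGA-3'

The forward primer binds at positions 16–24, so a 39 bp product ends at position 16 + 39 − 1 = 54.
The reverse primer anneals to the top strand over positions 45–54, i.e. to TCTAGGGAAG.
Its sequence written 5'→3' is the reverse complement: CTTCCCTAGA.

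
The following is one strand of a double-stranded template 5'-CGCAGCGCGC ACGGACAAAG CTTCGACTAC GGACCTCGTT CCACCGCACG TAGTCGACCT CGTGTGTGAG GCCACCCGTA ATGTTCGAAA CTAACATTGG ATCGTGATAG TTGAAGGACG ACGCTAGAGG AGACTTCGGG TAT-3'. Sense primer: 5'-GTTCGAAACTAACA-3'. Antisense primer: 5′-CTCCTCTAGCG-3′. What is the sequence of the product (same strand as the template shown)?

5'-GTTCGAAACTAACATTGGATCGTGATAGTTGAAGGACGACGCTAGAGGAG-3'

Scanning the template, GTTCGAAACTAACA occurs at positions 83–96; this primer anneals to the bottom strand there with its 3' end pointing downstream.
Taking the reverse complement of CTCCTCTAGCG gives CGCTAGAGGAG, found at positions 122–132 on the template; the primer anneals here to the top strand with its 3' end pointing upstream.
The product is the template from position 83 through 132 (50 bp).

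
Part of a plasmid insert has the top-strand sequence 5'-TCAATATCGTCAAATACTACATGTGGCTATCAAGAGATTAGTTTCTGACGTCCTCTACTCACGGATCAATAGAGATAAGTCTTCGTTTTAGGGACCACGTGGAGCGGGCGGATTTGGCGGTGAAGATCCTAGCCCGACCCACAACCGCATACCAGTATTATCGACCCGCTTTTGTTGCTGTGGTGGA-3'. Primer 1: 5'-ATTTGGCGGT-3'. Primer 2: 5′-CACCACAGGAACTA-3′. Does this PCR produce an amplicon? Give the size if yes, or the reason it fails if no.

No product — primer 2 has no binding site in the template.

Primer 2 (CACCACAGGAACTA) does not match the top strand, and its reverse complement TAGTTCCTGTGGTG does not match either.
With no annealing site for primer 2, no amplification occurs.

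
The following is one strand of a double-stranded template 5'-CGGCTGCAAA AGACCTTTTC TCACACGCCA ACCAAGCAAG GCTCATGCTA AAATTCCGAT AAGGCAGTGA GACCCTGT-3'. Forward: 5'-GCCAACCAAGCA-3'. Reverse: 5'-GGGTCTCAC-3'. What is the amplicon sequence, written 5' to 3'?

5'-GCCAACCAAGCAAGGCTCATGCTAAAATTCCGATAAGGCAGTGAGACCC-3'

The forward primer matches the template at positions 27–38.
The reverse primer's reverse complement is GTGAGACCC, which matches the template at positions 67–75.
The product is the template from position 27 through 75 (49 bp).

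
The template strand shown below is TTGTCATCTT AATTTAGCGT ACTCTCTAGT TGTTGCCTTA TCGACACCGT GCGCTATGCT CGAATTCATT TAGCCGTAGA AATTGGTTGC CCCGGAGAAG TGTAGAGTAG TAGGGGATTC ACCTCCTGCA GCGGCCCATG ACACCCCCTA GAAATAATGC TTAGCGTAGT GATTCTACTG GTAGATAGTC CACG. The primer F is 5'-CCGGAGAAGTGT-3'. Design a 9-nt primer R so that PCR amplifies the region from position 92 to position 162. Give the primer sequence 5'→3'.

The product's 3' end on the top strand is position 162.
The reverse primer anneals to the top strand over positions 154–162, i.e. to ATAATGCTT.
Its sequence written 5'→3' is the reverse complement: AAGCATTAT.

5'-AAGCATTAT-3'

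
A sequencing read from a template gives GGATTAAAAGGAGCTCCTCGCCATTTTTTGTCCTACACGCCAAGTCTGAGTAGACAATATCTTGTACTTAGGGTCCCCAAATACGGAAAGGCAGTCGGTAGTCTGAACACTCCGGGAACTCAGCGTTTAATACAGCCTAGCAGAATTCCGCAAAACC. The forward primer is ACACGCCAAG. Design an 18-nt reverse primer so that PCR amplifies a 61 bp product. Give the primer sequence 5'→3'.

5'-ACTGCCTTTCCGTATTTG-3'

The forward primer binds at positions 35–44, so a 61 bp product ends at position 35 + 61 − 1 = 95.
The reverse primer anneals to the top strand over positions 78–95, i.e. to CAAATACGGAAAGGCAGT.
Its sequence written 5'→3' is the reverse complement: ACTGCCTTTCCGTATTTG.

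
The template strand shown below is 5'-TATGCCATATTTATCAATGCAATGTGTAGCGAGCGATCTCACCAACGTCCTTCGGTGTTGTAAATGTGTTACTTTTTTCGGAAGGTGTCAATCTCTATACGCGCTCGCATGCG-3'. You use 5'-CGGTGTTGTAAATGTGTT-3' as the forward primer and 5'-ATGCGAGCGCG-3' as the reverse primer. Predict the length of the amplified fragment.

58 bp

The forward primer matches the template at positions 53–70.
Taking the reverse complement of ATGCGAGCGCG gives CGCGCTCGCAT, found at positions 100–110 on the template; the primer anneals here to the top strand with its 3' end pointing upstream.
Amplicon spans positions 53–110: 58 bp.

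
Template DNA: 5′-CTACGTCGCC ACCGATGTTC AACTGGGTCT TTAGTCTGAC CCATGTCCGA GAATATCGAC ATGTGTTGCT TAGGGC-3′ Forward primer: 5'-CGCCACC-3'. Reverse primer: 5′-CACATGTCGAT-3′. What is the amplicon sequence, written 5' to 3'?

Forward primer CGCCACC is found on the top strand at positions 7–13.
The reverse primer's reverse complement is ATCGACATGTG, which matches the template at positions 55–65.
The product is the template from position 7 through 65 (59 bp).

5'-CGCCACCGATGTTCAACTGGGTCTTTAGTCTGACCCATGTCCGAGAATATCGACATGTG-3'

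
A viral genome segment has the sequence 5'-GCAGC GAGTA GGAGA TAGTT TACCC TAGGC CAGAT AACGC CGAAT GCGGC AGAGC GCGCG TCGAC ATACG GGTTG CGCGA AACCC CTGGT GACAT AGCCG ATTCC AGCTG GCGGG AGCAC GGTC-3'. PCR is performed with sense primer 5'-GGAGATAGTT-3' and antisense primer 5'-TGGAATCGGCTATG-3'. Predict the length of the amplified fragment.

Forward primer GGAGATAGTT is found on the top strand at positions 11–20.
Taking the reverse complement of TGGAATCGGCTATG gives CATAGCCGATTCCA, found at positions 93–106 on the template; the primer anneals here to the top strand with its 3' end pointing upstream.
The product runs from position 11 to position 106, so its length is 106 − 11 + 1 = 96 bp.

96 bp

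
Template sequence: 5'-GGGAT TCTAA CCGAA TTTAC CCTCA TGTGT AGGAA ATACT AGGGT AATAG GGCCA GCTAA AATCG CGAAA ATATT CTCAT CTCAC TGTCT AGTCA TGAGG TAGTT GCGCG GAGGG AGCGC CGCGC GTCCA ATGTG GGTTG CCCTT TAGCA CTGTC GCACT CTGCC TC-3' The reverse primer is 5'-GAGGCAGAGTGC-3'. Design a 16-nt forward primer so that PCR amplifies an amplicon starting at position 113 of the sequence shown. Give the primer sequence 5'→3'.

The reverse primer's reverse complement GCACTCTGCCTC matches the template at positions 156–167; the product starts at position 113.
The forward primer is identical to the top strand over positions 113–128: GGGAGCGCCGCGCGTC.

5'-GGGAGCGCCGCGCGTC-3'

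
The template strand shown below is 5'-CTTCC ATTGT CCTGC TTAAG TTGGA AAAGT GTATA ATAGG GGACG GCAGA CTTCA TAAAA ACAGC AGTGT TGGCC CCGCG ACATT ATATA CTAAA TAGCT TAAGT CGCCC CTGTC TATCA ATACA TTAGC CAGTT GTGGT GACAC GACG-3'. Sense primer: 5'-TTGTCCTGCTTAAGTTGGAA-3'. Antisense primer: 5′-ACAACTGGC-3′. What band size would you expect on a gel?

The forward primer matches the template at positions 7–26.
Reverse complement of the reverse primer: GCCAGTTGT. This occurs on the top strand at positions 129–137.
Amplicon spans positions 7–137: 131 bp.

131 bp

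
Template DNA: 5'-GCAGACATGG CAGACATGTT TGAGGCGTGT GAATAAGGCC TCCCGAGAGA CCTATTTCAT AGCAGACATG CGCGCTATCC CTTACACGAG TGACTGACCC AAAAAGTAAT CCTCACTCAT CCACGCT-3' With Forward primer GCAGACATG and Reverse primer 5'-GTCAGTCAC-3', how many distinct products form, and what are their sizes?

The forward primer GCAGACATG matches the top strand at positions 1–9, 10–18, 62–70.
The reverse primer's reverse complement is GTGACTGAC, matching at positions 90–98.
Each forward site pairs with the reverse site to give a product ending at position 98: sizes 98, 89, 37 bp.

Three products: 98 bp, 89 bp, 37 bp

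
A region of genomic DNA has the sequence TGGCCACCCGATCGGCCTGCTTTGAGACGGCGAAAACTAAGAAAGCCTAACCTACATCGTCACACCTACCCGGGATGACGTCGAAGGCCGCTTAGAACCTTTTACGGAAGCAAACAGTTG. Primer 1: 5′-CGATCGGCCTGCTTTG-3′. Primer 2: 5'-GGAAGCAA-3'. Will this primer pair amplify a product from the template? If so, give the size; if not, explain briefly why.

Primer 1 (CGATCGGCCTGCTTTG) matches the top strand at positions 9–24 (3' end points downstream).
Primer 2 (GGAAGCAA) also matches the top strand directly, at positions 106–113 — its reverse complement TTGCTTCC is not present.
Both primers anneal to the bottom strand with 3' ends pointing the same way, so neither can prime synthesis back toward the other.

No product — both primers anneal to the same strand and extend in the same direction.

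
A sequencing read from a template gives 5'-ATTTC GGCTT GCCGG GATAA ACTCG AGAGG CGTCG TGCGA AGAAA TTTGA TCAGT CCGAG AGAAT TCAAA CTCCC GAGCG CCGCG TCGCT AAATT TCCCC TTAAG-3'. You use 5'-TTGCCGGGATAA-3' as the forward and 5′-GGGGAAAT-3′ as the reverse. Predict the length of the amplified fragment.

92 bp

Scanning the template, TTGCCGGGATAA occurs at positions 9–20; this primer anneals to the bottom strand there with its 3' end pointing downstream.
Taking the reverse complement of GGGGAAAT gives ATTTCCCC, found at positions 93–100 on the template; the primer anneals here to the top strand with its 3' end pointing upstream.
Product length = (reverse-primer end) − (forward-primer start) + 1 = 100 − 9 + 1 = 92 bp.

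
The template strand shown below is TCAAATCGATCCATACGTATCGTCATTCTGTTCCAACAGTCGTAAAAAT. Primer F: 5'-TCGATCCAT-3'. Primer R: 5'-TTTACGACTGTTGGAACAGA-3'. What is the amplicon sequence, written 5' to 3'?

The forward primer matches the template at positions 6–14.
The reverse primer's reverse complement is TCTGTTCCAACAGTCGTAAA, which matches the template at positions 27–46.
The product is the template from position 6 through 46 (41 bp).

5'-TCGATCCATACGTATCGTCATTCTGTTCCAACAGTCGTAAA-3'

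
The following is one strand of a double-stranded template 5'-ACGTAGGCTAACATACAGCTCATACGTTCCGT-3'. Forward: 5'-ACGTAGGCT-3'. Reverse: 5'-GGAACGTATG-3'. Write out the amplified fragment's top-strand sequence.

5'-ACGTAGGCTAACATACAGCTCATACGTTCC-3'

The forward primer matches the template at positions 1–9.
Reverse complement of the reverse primer: CATACGTTCC. This occurs on the top strand at positions 21–30.
The product is the template from position 1 through 30 (30 bp).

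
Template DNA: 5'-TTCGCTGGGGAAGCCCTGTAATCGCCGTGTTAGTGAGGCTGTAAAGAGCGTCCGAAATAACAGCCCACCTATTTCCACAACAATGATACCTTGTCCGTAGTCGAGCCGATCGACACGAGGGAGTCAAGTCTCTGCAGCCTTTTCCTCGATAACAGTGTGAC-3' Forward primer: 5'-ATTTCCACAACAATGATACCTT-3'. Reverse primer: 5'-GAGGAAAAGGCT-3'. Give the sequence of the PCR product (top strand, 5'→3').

5'-ATTTCCACAACAATGATACCTTGTCCGTAGTCGAGCCGATCGACACGAGGGAGTCAAGTCTCTGCAGCCTTTTCCTC-3'

The forward primer matches the template at positions 71–92.
Taking the reverse complement of GAGGAAAAGGCT gives AGCCTTTTCCTC, found at positions 136–147 on the template; the primer anneals here to the top strand with its 3' end pointing upstream.
The product is the template from position 71 through 147 (77 bp).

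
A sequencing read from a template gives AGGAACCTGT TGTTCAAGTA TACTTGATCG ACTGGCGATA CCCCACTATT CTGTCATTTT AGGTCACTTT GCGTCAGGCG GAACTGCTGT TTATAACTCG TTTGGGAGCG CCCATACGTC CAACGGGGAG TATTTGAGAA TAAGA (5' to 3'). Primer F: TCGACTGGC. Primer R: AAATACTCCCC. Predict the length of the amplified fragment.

Forward primer TCGACTGGC is found on the top strand at positions 28–36.
Taking the reverse complement of AAATACTCCCC gives GGGGAGTATTT, found at positions 125–135 on the template; the primer anneals here to the top strand with its 3' end pointing upstream.
The product runs from position 28 to position 135, so its length is 135 − 28 + 1 = 108 bp.

108 bp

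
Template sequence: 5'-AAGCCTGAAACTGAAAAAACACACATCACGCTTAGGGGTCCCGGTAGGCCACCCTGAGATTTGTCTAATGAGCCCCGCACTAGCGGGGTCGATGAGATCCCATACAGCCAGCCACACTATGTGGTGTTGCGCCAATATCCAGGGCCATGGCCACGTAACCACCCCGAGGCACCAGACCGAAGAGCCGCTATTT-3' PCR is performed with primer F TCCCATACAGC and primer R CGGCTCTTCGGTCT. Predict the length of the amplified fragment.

90 bp

Scanning the template, TCCCATACAGC occurs at positions 98–108; this primer anneals to the bottom strand there with its 3' end pointing downstream.
The reverse primer's reverse complement is AGACCGAAGAGCCG, which matches the template at positions 174–187.
Product length = (reverse-primer end) − (forward-primer start) + 1 = 187 − 98 + 1 = 90 bp.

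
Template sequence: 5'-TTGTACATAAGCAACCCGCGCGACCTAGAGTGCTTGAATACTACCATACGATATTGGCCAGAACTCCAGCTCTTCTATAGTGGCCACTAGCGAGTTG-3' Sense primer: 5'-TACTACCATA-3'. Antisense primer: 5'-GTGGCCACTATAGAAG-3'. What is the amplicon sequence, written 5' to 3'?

5'-TACTACCATACGATATTGGCCAGAACTCCAGCTCTTCTATAGTGGCCAC-3'

Scanning the template, TACTACCATA occurs at positions 39–48; this primer anneals to the bottom strand there with its 3' end pointing downstream.
The reverse primer's reverse complement is CTTCTATAGTGGCCAC, which matches the template at positions 72–87.
The product is the template from position 39 through 87 (49 bp).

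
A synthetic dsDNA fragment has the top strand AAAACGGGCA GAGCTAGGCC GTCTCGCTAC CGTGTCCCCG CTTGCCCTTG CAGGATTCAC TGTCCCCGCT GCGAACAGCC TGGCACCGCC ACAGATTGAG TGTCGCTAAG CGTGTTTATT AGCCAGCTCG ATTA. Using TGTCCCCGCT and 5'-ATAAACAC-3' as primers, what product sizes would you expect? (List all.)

The forward primer TGTCCCCGCT matches the top strand at positions 33–42, 61–70.
The reverse primer's reverse complement is GTGTTTAT, matching at positions 112–119.
Each forward site pairs with the reverse site to give a product ending at position 119: sizes 87, 59 bp.

87 bp, 59 bp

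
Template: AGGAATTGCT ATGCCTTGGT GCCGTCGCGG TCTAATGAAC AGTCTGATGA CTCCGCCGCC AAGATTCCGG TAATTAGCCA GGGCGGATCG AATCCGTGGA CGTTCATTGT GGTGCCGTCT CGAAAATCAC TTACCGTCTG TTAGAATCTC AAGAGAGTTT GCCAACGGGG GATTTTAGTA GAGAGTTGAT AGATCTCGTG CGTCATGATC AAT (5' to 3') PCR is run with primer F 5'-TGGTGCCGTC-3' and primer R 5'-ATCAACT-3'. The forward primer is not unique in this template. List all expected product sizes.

The forward primer TGGTGCCGTC matches the top strand at positions 17–26, 110–119.
The reverse primer's reverse complement is AGTTGAT, matching at positions 184–190.
Each forward site pairs with the reverse site to give a product ending at position 190: sizes 174, 81 bp.

174 bp, 81 bp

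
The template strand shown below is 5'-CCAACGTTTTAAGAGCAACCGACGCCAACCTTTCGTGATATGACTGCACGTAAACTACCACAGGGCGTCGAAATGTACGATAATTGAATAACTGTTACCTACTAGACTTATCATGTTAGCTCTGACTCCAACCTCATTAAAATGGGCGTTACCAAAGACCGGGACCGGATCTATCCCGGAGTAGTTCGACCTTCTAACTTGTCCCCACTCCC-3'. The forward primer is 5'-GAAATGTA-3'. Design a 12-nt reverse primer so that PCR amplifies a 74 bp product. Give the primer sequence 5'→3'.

The forward primer binds at positions 70–77, so a 74 bp product ends at position 70 + 74 − 1 = 143.
The reverse primer anneals to the top strand over positions 132–143, i.e. to CCTCATTAAAAT.
Its sequence written 5'→3' is the reverse complement: ATTTTAATGAGG.

5'-ATTTTAATGAGG-3'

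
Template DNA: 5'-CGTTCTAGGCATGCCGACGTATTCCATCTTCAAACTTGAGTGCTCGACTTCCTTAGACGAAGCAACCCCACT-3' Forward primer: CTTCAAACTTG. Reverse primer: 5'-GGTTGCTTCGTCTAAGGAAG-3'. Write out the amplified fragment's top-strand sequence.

5'-CTTCAAACTTGAGTGCTCGACTTCCTTAGACGAAGCAACC-3'

Scanning the template, CTTCAAACTTG occurs at positions 28–38; this primer anneals to the bottom strand there with its 3' end pointing downstream.
Taking the reverse complement of GGTTGCTTCGTCTAAGGAAG gives CTTCCTTAGACGAAGCAACC, found at positions 48–67 on the template; the primer anneals here to the top strand with its 3' end pointing upstream.
The product is the template from position 28 through 67 (40 bp).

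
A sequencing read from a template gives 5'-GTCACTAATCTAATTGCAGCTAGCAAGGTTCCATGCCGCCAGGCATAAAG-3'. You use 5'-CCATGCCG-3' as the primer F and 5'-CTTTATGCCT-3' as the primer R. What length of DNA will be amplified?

20 bp

Forward primer CCATGCCG is found on the top strand at positions 31–38.
Reverse complement of the reverse primer: AGGCATAAAG. This occurs on the top strand at positions 41–50.
The product runs from position 31 to position 50, so its length is 50 − 31 + 1 = 20 bp.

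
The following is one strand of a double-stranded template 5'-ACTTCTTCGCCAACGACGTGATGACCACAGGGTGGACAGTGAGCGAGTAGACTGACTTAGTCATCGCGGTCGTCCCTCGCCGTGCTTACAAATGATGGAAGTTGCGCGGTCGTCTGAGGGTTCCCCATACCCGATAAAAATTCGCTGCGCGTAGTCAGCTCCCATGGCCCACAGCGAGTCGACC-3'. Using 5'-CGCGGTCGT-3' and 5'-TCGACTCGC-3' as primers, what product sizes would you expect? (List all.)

The forward primer CGCGGTCGT matches the top strand at positions 65–73, 105–113.
The reverse primer's reverse complement is GCGAGTCGA, matching at positions 174–182.
Each forward site pairs with the reverse site to give a product ending at position 182: sizes 118, 78 bp.

118 bp, 78 bp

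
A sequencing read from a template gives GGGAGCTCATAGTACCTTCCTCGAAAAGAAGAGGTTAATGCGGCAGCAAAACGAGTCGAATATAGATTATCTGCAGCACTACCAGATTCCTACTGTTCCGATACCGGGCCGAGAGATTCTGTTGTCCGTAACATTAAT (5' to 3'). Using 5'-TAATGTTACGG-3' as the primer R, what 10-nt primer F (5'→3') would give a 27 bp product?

The reverse primer's reverse complement CCGTAACATTA matches the template at positions 126–136, so the product ends at position 136.
A 27 bp product then starts at position 136 − 27 + 1 = 110.
The forward primer is identical to the top strand there: CGAGAGATTC.

5'-CGAGAGATTC-3'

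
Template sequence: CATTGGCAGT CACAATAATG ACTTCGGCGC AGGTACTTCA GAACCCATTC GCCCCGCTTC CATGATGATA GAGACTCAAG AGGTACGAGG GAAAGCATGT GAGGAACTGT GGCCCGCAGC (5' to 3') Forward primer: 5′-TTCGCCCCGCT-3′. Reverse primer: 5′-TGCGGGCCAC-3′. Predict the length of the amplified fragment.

71 bp

Scanning the template, TTCGCCCCGCT occurs at positions 48–58; this primer anneals to the bottom strand there with its 3' end pointing downstream.
Reverse complement of the reverse primer: GTGGCCCGCA. This occurs on the top strand at positions 109–118.
Product length = (reverse-primer end) − (forward-primer start) + 1 = 118 − 48 + 1 = 71 bp.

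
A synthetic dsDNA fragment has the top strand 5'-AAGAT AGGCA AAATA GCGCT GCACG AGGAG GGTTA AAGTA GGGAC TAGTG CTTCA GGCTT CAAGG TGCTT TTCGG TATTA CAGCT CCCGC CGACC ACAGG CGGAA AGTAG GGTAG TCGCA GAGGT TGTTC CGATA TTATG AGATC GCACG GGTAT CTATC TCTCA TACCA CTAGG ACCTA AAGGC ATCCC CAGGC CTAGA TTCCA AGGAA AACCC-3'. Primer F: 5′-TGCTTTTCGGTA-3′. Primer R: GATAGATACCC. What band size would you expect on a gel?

The forward primer matches the template at positions 66–77.
Taking the reverse complement of GATAGATACCC gives GGGTATCTATC, found at positions 150–160 on the template; the primer anneals here to the top strand with its 3' end pointing upstream.
The product runs from position 66 to position 160, so its length is 160 − 66 + 1 = 95 bp.

95 bp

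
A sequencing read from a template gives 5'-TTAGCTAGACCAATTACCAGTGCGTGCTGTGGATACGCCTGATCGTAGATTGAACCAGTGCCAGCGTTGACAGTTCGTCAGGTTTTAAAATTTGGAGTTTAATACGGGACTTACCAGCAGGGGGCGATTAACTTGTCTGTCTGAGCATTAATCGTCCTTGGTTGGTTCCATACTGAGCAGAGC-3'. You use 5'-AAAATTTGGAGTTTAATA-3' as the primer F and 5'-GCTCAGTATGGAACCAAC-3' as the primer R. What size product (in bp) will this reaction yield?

92 bp

Scanning the template, AAAATTTGGAGTTTAATA occurs at positions 87–104; this primer anneals to the bottom strand there with its 3' end pointing downstream.
The reverse primer's reverse complement is GTTGGTTCCATACTGAGC, which matches the template at positions 161–178.
The product runs from position 87 to position 178, so its length is 178 − 87 + 1 = 92 bp.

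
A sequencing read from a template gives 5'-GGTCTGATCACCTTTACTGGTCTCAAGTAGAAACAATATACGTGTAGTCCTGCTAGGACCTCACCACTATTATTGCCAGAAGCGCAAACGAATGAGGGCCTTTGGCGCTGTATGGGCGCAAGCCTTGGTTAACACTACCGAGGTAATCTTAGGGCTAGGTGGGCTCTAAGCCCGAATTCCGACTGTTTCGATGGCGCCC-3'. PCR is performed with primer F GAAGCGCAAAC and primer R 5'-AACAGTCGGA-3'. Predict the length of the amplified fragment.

109 bp

The forward primer matches the template at positions 79–89.
Taking the reverse complement of AACAGTCGGA gives TCCGACTGTT, found at positions 178–187 on the template; the primer anneals here to the top strand with its 3' end pointing upstream.
Product length = (reverse-primer end) − (forward-primer start) + 1 = 187 − 79 + 1 = 109 bp.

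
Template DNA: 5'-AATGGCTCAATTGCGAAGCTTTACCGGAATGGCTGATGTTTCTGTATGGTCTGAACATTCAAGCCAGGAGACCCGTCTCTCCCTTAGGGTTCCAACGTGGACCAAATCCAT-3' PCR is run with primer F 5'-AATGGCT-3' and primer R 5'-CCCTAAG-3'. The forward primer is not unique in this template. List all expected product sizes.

The forward primer AATGGCT matches the top strand at positions 1–7, 28–34.
The reverse primer's reverse complement is CTTAGGG, matching at positions 83–89.
Each forward site pairs with the reverse site to give a product ending at position 89: sizes 89, 62 bp.

89 bp, 62 bp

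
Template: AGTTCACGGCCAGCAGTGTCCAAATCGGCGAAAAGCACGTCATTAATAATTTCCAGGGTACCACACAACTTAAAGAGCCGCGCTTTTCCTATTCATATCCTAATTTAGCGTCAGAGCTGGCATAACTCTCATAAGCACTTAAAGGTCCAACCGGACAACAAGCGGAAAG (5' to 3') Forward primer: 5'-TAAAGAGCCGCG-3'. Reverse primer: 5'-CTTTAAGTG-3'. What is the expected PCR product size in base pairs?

Forward primer TAAAGAGCCGCG is found on the top strand at positions 71–82.
Reverse complement of the reverse primer: CACTTAAAG. This occurs on the top strand at positions 136–144.
The product runs from position 71 to position 144, so its length is 144 − 71 + 1 = 74 bp.

74 bp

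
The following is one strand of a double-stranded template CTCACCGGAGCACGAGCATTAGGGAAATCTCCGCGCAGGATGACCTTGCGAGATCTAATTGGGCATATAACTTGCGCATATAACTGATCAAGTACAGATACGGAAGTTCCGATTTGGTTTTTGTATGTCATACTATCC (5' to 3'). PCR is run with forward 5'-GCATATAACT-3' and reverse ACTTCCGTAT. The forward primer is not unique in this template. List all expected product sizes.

45 bp, 32 bp

The forward primer GCATATAACT matches the top strand at positions 63–72, 76–85.
The reverse primer's reverse complement is ATACGGAAGT, matching at positions 98–107.
Each forward site pairs with the reverse site to give a product ending at position 107: sizes 45, 32 bp.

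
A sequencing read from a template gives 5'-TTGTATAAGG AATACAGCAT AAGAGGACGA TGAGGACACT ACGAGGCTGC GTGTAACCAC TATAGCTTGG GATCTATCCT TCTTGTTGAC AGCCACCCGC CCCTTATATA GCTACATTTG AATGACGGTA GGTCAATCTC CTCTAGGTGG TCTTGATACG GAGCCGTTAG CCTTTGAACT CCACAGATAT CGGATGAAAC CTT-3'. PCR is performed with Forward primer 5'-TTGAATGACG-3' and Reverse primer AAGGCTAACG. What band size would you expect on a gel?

Forward primer TTGAATGACG is found on the top strand at positions 118–127.
Reverse complement of the reverse primer: CGTTAGCCTT. This occurs on the top strand at positions 165–174.
Amplicon spans positions 118–174: 57 bp.

57 bp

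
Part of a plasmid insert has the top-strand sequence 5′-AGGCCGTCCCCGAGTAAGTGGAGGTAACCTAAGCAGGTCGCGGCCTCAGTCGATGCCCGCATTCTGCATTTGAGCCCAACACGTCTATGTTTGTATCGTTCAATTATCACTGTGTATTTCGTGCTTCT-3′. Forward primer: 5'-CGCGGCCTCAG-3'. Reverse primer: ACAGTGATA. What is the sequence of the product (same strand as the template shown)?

5'-CGCGGCCTCAGTCGATGCCCGCATTCTGCATTTGAGCCCAACACGTCTATGTTTGTATCGTTCAATTATCACTGT-3'

Scanning the template, CGCGGCCTCAG occurs at positions 39–49; this primer anneals to the bottom strand there with its 3' end pointing downstream.
The reverse primer's reverse complement is TATCACTGT, which matches the template at positions 105–113.
The product is the template from position 39 through 113 (75 bp).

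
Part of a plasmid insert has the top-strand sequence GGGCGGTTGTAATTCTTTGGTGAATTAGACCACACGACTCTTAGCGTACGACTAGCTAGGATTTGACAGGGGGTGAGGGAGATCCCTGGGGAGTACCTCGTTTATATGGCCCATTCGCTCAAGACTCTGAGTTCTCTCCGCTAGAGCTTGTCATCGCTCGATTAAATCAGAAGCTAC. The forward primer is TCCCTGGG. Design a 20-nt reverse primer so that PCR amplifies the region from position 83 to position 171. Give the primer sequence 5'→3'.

5'-TCTGATTTAATCGAGCGATG-3'

The product's 3' end on the top strand is position 171.
The reverse primer anneals to the top strand over positions 152–171, i.e. to CATCGCTCGATTAAATCAGA.
Its sequence written 5'→3' is the reverse complement: TCTGATTTAATCGAGCGATG.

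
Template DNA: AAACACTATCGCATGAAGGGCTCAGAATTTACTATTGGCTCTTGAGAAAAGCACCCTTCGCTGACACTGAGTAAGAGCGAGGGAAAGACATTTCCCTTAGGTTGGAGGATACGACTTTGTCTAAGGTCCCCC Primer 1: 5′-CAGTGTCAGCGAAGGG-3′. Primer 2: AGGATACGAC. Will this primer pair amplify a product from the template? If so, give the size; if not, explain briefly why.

No product — the primers' 3' ends point away from each other.

Primer 1 (CAGTGTCAGCGAAGGG) has reverse complement CCCTTCGCTGACACTG, which matches the top strand at positions 54–69; primer 1 anneals to the top strand there with its 3' end pointing upstream toward position 54.
Primer 2 (AGGATACGAC) matches the top strand directly at positions 106–115; it anneals to the bottom strand with its 3' end pointing downstream toward position 115.
The 3' ends diverge (primer 1 extends toward position 1, primer 2 toward position 132), so the primers never converge on a shared product.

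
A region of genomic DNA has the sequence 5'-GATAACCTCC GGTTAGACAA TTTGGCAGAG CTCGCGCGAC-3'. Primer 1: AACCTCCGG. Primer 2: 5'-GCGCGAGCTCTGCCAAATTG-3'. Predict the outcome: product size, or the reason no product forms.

Yes — a 34 bp product.

Primer 1 (AACCTCCGG) matches the top strand at positions 4–12; it acts as a forward primer.
Primer 2's reverse complement is CAATTTGGCAGAGCTCGCGC, matching the top strand at positions 18–37; it acts as a reverse primer.
The 3' ends face each other across positions 4–37, giving a 34 bp product.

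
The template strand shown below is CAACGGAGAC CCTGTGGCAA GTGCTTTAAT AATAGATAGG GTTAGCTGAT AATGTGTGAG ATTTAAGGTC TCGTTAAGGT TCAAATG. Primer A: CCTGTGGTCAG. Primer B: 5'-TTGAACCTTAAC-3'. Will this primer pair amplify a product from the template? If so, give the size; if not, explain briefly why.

Primer A (CCTGTGGTCAG) does not match the top strand, and its reverse complement CTGACCACAGG does not match either.
With no annealing site for primer A, no amplification occurs.

No product — primer A has no binding site in the template.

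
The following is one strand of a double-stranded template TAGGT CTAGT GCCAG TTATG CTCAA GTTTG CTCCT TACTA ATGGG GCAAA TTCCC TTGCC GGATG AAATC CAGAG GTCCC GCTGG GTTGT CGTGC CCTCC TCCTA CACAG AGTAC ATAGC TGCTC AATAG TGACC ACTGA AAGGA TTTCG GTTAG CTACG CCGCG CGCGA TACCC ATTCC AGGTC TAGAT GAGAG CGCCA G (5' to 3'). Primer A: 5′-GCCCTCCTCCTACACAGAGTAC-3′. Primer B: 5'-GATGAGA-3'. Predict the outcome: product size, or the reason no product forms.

No product — both primers anneal to the same strand and extend in the same direction.

Primer A (GCCCTCCTCCTACACAGAGTAC) matches the top strand at positions 94–115 (3' end points downstream).
Primer B (GATGAGA) also matches the top strand directly, at positions 188–194 — its reverse complement TCTCATC is not present.
Both primers anneal to the bottom strand with 3' ends pointing the same way, so neither can prime synthesis back toward the other.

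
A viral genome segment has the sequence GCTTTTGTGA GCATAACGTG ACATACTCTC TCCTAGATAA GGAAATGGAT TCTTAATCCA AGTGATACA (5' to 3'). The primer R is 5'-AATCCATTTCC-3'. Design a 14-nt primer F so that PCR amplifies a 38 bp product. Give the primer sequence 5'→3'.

5'-TAACGTGACATACT-3'

The reverse primer's reverse complement GGAAATGGATT matches the template at positions 41–51, so the product ends at position 51.
A 38 bp product then starts at position 51 − 38 + 1 = 14.
The forward primer is identical to the top strand there: TAACGTGACATACT.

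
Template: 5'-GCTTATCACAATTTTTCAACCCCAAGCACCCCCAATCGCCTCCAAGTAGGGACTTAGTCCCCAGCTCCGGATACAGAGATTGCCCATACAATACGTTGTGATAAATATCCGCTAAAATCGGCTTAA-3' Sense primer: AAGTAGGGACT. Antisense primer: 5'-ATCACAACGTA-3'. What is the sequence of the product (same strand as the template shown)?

5'-AAGTAGGGACTTAGTCCCCAGCTCCGGATACAGAGATTGCCCATACAATACGTTGTGAT-3'

The forward primer matches the template at positions 44–54.
The reverse primer's reverse complement is TACGTTGTGAT, which matches the template at positions 92–102.
The product is the template from position 44 through 102 (59 bp).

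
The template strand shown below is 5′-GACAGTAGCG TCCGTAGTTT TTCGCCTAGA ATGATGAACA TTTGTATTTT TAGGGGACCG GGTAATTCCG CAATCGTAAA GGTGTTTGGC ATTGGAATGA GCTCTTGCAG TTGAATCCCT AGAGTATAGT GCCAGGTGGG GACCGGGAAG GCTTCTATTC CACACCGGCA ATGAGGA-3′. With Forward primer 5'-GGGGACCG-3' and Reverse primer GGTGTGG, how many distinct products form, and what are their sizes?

Two products: 114 bp, 29 bp

The forward primer GGGGACCG matches the top strand at positions 53–60, 138–145.
The reverse primer's reverse complement is CCACACC, matching at positions 160–166.
Each forward site pairs with the reverse site to give a product ending at position 166: sizes 114, 29 bp.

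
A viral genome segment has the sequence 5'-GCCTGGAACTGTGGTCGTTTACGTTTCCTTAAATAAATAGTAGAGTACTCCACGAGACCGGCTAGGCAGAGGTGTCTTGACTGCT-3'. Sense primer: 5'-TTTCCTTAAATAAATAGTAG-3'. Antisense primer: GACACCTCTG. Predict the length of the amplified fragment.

Scanning the template, TTTCCTTAAATAAATAGTAG occurs at positions 24–43; this primer anneals to the bottom strand there with its 3' end pointing downstream.
Reverse complement of the reverse primer: CAGAGGTGTC. This occurs on the top strand at positions 67–76.
Product length = (reverse-primer end) − (forward-primer start) + 1 = 76 − 24 + 1 = 53 bp.

53 bp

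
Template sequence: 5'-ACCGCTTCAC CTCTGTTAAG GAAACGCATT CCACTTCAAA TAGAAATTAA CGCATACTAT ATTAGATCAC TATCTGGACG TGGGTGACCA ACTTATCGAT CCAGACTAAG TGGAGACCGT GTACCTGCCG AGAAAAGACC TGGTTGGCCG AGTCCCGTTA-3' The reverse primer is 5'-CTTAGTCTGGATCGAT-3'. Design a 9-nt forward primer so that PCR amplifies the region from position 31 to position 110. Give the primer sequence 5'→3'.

The reverse primer's reverse complement ATCGATCCAGACTAAG matches the template at positions 95–110; the product starts at position 31.
The forward primer is identical to the top strand over positions 31–39: CCACTTCAA.

5'-CCACTTCAA-3'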